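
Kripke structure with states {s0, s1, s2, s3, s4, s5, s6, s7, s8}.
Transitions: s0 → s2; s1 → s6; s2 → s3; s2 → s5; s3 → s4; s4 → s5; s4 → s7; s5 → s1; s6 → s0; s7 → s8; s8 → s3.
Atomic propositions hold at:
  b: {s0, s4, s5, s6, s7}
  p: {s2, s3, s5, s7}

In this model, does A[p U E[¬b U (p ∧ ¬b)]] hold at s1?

No

Sat(¬b) = {s1, s2, s3, s8}
Sat(p ∧ ¬b) = {s2, s3}
E[¬b U (p ∧ ¬b)]: least fixpoint, start Z0 = Sat((p ∧ ¬b)) = {s2, s3}, add states in Sat(¬b) with some successor in Z. Z1 = {s2, s3, s8}; fixed.
Sat(E[¬b U (p ∧ ¬b)]) = {s2, s3, s8}
A[p U E[¬b U (p ∧ ¬b)]]: least fixpoint, start Z0 = Sat(E[¬b U (p ∧ ¬b)]) = {s2, s3, s8}, add states in Sat(p) with every successor in Z. Z1 = {s2, s3, s7, s8}; fixed.
Sat(A[p U E[¬b U (p ∧ ¬b)]]) = {s2, s3, s7, s8}
s1 ∉ Sat(A[p U E[¬b U (p ∧ ¬b)]]) = {s2, s3, s7, s8}, so the formula does not hold at s1.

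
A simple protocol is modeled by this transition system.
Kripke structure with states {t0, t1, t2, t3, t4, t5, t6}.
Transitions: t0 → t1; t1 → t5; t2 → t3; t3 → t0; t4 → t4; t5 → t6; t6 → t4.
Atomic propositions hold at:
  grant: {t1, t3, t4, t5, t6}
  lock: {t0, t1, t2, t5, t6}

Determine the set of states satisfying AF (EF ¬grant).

{t0, t2, t3}

Sat(¬grant) = {t0, t2}
EF ¬grant: least fixpoint, start Z0 = {t0, t2}, add states with some successor in Z. Z1 = {t0, t2, t3}; fixed.
Sat(EF ¬grant) = {t0, t2, t3}
AF (EF ¬grant): least fixpoint, start Z0 = {t0, t2, t3}, add states with every successor in Z. Already a fixed point.
Sat(AF (EF ¬grant)) = {t0, t2, t3}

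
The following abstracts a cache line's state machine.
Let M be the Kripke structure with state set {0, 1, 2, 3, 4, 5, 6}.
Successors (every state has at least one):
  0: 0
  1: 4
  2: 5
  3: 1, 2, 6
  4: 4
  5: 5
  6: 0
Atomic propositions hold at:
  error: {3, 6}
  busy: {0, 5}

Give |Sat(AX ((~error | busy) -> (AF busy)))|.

Sat(~error) = {0, 1, 2, 4, 5}
Sat(~error | busy) = {0, 1, 2, 4, 5}
AF busy: least fixpoint, start Z0 = {0, 5}, add states with every successor in Z. Z1 = {0, 2, 5, 6}; fixed.
Sat(AF busy) = {0, 2, 5, 6}
Sat((~error | busy) -> (AF busy)) = {0, 2, 3, 5, 6}
Sat(AX ((~error | busy) -> (AF busy))) = {s : every successor in {0, 2, 3, 5, 6}} = {0, 2, 5, 6}
|Sat(AX ((~error | busy) -> (AF busy)))| = |{0, 2, 5, 6}| = 4.

4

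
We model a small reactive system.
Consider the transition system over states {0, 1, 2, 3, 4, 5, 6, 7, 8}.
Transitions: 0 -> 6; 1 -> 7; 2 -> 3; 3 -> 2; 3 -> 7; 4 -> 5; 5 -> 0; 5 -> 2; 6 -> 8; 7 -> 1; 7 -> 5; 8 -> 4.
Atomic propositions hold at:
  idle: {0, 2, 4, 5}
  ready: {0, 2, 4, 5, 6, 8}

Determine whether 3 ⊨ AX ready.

Sat(AX ready) = {s : every successor in {0, 2, 4, 5, 6, 8}} = {0, 4, 5, 6, 8}
3 ∉ Sat(AX ready) = {0, 4, 5, 6, 8}, so the formula does not hold at 3.

No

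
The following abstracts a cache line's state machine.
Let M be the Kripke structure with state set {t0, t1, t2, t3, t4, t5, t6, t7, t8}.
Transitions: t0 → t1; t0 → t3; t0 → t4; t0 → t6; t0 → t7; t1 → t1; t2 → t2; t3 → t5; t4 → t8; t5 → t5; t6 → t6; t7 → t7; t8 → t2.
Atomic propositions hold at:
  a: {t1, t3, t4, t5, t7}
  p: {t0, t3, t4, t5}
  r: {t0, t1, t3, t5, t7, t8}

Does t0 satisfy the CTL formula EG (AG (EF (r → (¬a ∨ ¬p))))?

No

Sat(¬a) = {t0, t2, t6, t8}
Sat(¬p) = {t1, t2, t6, t7, t8}
Sat(¬a ∨ ¬p) = {t0, t1, t2, t6, t7, t8}
Sat(r → (¬a ∨ ¬p)) = {t0, t1, t2, t4, t6, t7, t8}
EF (r → (¬a ∨ ¬p)): least fixpoint, start Z0 = {t0, t1, t2, t4, t6, t7, t8}, add states with some successor in Z. Already a fixed point.
Sat(EF (r → (¬a ∨ ¬p))) = {t0, t1, t2, t4, t6, t7, t8}
AG (EF (r → (¬a ∨ ¬p))): greatest fixpoint, start Z0 = {t0, t1, t2, t4, t6, t7, t8}, keep only states in Sat with every successor in Z. Z1 = {t1, t2, t4, t6, t7, t8}; fixed.
Sat(AG (EF (r → (¬a ∨ ¬p)))) = {t1, t2, t4, t6, t7, t8}
EG (AG (EF (r → (¬a ∨ ¬p)))): greatest fixpoint, start Z0 = {t1, t2, t4, t6, t7, t8}, keep only states in Sat with some successor in Z. Already a fixed point.
Sat(EG (AG (EF (r → (¬a ∨ ¬p))))) = {t1, t2, t4, t6, t7, t8}
t0 ∉ Sat(EG (AG (EF (r → (¬a ∨ ¬p))))) = {t1, t2, t4, t6, t7, t8}, so the formula does not hold at t0.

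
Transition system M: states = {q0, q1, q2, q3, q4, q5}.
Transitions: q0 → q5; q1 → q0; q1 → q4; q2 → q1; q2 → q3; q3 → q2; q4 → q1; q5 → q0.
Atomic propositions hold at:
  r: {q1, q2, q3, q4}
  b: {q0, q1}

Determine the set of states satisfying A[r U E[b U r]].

{q1, q2, q3, q4}

E[b U r]: least fixpoint, start Z0 = Sat(r) = {q1, q2, q3, q4}, add states in Sat(b) with some successor in Z. Already a fixed point.
Sat(E[b U r]) = {q1, q2, q3, q4}
A[r U E[b U r]]: least fixpoint, start Z0 = Sat(E[b U r]) = {q1, q2, q3, q4}, add states in Sat(r) with every successor in Z. Already a fixed point.
Sat(A[r U E[b U r]]) = {q1, q2, q3, q4}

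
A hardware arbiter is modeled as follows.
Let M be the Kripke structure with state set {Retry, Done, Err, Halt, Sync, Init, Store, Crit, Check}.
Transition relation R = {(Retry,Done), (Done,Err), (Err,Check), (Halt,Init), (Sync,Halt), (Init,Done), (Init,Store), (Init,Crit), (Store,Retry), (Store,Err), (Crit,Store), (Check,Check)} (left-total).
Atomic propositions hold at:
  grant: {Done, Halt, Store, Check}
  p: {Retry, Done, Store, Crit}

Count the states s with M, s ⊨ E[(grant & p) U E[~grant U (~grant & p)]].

4

Sat(grant & p) = {Done, Store}
Sat(~grant) = {Retry, Err, Sync, Init, Crit}
Sat(~grant & p) = {Retry, Crit}
E[~grant U (~grant & p)]: least fixpoint, start Z0 = Sat((~grant & p)) = {Retry, Crit}, add states in Sat(~grant) with some successor in Z. Z1 = {Retry, Init, Crit}; fixed.
Sat(E[~grant U (~grant & p)]) = {Retry, Init, Crit}
E[(grant & p) U E[~grant U (~grant & p)]]: least fixpoint, start Z0 = Sat(E[~grant U (~grant & p)]) = {Retry, Init, Crit}, add states in Sat(grant & p) with some successor in Z. Z1 = {Retry, Init, Store, Crit}; fixed.
Sat(E[(grant & p) U E[~grant U (~grant & p)]]) = {Retry, Init, Store, Crit}
|Sat(E[(grant & p) U E[~grant U (~grant & p)]])| = |{Retry, Init, Store, Crit}| = 4.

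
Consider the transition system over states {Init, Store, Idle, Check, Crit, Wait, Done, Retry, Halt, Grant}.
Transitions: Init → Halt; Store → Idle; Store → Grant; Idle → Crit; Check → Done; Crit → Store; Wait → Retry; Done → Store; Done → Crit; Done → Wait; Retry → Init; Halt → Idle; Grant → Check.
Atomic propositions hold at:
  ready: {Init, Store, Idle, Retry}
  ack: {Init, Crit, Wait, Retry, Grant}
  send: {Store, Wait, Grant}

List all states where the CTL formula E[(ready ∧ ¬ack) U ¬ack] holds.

Sat(¬ack) = {Store, Idle, Check, Done, Halt}
Sat(ready ∧ ¬ack) = {Store, Idle}
E[(ready ∧ ¬ack) U ¬ack]: least fixpoint, start Z0 = Sat(¬ack) = {Store, Idle, Check, Done, Halt}, add states in Sat(ready ∧ ¬ack) with some successor in Z. Already a fixed point.
Sat(E[(ready ∧ ¬ack) U ¬ack]) = {Store, Idle, Check, Done, Halt}

{Store, Idle, Check, Done, Halt}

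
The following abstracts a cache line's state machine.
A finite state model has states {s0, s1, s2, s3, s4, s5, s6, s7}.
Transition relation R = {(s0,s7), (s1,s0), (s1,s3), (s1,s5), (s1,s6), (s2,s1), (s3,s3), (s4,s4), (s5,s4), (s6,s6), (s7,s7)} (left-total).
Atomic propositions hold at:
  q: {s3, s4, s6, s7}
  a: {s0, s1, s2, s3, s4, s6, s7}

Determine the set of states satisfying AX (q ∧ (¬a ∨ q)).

{s0, s3, s4, s5, s6, s7}

Sat(¬a) = {s5}
Sat(¬a ∨ q) = {s3, s4, s5, s6, s7}
Sat(q ∧ (¬a ∨ q)) = {s3, s4, s6, s7}
Sat(AX (q ∧ (¬a ∨ q))) = {s : every successor in {s3, s4, s6, s7}} = {s0, s3, s4, s5, s6, s7}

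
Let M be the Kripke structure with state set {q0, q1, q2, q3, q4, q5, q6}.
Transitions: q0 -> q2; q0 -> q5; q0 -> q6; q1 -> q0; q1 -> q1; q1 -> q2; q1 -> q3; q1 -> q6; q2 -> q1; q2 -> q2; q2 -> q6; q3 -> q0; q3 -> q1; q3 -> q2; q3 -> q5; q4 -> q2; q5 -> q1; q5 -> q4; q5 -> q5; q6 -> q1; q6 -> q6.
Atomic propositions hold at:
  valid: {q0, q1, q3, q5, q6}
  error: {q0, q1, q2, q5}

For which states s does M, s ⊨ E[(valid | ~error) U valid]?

Sat(~error) = {q3, q4, q6}
Sat(valid | ~error) = {q0, q1, q3, q4, q5, q6}
E[(valid | ~error) U valid]: least fixpoint, start Z0 = Sat(valid) = {q0, q1, q3, q5, q6}, add states in Sat(valid | ~error) with some successor in Z. Already a fixed point.
Sat(E[(valid | ~error) U valid]) = {q0, q1, q3, q5, q6}

{q0, q1, q3, q5, q6}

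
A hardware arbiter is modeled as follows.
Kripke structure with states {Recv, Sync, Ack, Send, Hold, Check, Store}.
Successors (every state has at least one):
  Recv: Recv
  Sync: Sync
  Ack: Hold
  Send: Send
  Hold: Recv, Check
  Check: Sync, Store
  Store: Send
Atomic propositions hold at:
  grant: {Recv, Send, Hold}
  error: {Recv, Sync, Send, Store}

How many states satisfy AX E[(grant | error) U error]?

Sat(grant | error) = {Recv, Sync, Send, Hold, Store}
E[(grant | error) U error]: least fixpoint, start Z0 = Sat(error) = {Recv, Sync, Send, Store}, add states in Sat(grant | error) with some successor in Z. Z1 = {Recv, Sync, Send, Hold, Store}; fixed.
Sat(E[(grant | error) U error]) = {Recv, Sync, Send, Hold, Store}
Sat(AX E[(grant | error) U error]) = {s : every successor in {Recv, Sync, Send, Hold, Store}} = {Recv, Sync, Ack, Send, Check, Store}
|Sat(AX E[(grant | error) U error])| = |{Recv, Sync, Ack, Send, Check, Store}| = 6.

6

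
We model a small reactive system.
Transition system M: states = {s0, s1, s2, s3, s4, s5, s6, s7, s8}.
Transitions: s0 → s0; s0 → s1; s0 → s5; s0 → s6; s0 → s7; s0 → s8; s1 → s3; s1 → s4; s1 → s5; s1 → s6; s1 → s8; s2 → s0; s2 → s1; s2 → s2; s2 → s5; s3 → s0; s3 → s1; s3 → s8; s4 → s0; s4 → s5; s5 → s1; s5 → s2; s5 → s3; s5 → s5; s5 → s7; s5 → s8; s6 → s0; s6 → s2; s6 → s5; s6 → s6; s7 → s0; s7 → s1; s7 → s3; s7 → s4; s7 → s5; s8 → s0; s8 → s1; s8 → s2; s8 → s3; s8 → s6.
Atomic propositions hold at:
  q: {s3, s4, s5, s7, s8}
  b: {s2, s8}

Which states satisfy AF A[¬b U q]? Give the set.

{s3, s4, s5, s7, s8}

Sat(¬b) = {s0, s1, s3, s4, s5, s6, s7}
A[¬b U q]: least fixpoint, start Z0 = Sat(q) = {s3, s4, s5, s7, s8}, add states in Sat(¬b) with every successor in Z. Already a fixed point.
Sat(A[¬b U q]) = {s3, s4, s5, s7, s8}
AF A[¬b U q]: least fixpoint, start Z0 = {s3, s4, s5, s7, s8}, add states with every successor in Z. Already a fixed point.
Sat(AF A[¬b U q]) = {s3, s4, s5, s7, s8}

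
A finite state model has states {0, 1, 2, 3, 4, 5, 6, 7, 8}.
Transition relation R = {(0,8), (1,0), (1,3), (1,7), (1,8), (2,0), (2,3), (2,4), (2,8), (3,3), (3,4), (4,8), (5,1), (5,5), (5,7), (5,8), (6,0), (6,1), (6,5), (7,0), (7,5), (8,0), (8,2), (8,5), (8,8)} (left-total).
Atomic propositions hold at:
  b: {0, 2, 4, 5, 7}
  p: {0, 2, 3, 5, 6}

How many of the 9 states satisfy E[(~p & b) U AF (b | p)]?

7

Sat(~p) = {1, 4, 7, 8}
Sat(~p & b) = {4, 7}
Sat(b | p) = {0, 2, 3, 4, 5, 6, 7}
AF (b | p): least fixpoint, start Z0 = {0, 2, 3, 4, 5, 6, 7}, add states with every successor in Z. Already a fixed point.
Sat(AF (b | p)) = {0, 2, 3, 4, 5, 6, 7}
E[(~p & b) U AF (b | p)]: least fixpoint, start Z0 = Sat(AF (b | p)) = {0, 2, 3, 4, 5, 6, 7}, add states in Sat(~p & b) with some successor in Z. Already a fixed point.
Sat(E[(~p & b) U AF (b | p)]) = {0, 2, 3, 4, 5, 6, 7}
|Sat(E[(~p & b) U AF (b | p)])| = |{0, 2, 3, 4, 5, 6, 7}| = 7.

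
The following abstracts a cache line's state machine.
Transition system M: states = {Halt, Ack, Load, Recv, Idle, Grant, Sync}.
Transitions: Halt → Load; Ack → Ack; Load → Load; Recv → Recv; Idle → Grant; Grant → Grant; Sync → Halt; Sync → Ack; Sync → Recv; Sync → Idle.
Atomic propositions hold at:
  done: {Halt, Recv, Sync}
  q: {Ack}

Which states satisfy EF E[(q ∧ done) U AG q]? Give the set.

{Ack, Sync}

Sat(q ∧ done) = ∅
AG q: greatest fixpoint, start Z0 = {Ack}, keep only states in Sat with every successor in Z. Already a fixed point.
Sat(AG q) = {Ack}
E[(q ∧ done) U AG q]: least fixpoint, start Z0 = Sat(AG q) = {Ack}, add states in Sat(q ∧ done) with some successor in Z. Already a fixed point.
Sat(E[(q ∧ done) U AG q]) = {Ack}
EF E[(q ∧ done) U AG q]: least fixpoint, start Z0 = {Ack}, add states with some successor in Z. Z1 = {Ack, Sync}; fixed.
Sat(EF E[(q ∧ done) U AG q]) = {Ack, Sync}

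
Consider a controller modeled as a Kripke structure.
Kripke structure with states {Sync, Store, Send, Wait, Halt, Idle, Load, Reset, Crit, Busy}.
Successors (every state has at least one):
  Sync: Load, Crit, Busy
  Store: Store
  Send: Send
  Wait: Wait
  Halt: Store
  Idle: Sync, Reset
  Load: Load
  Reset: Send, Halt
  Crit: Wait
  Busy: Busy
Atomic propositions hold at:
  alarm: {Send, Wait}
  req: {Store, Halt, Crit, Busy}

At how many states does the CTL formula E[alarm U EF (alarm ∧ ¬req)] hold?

Sat(¬req) = {Sync, Send, Wait, Idle, Load, Reset}
Sat(alarm ∧ ¬req) = {Send, Wait}
EF (alarm ∧ ¬req): least fixpoint, start Z0 = {Send, Wait}, add states with some successor in Z. Z1 = {Send, Wait, Reset, Crit}; Z2 = {Sync, Send, Wait, Idle, Reset, Crit}; fixed.
Sat(EF (alarm ∧ ¬req)) = {Sync, Send, Wait, Idle, Reset, Crit}
E[alarm U EF (alarm ∧ ¬req)]: least fixpoint, start Z0 = Sat(EF (alarm ∧ ¬req)) = {Sync, Send, Wait, Idle, Reset, Crit}, add states in Sat(alarm) with some successor in Z. Already a fixed point.
Sat(E[alarm U EF (alarm ∧ ¬req)]) = {Sync, Send, Wait, Idle, Reset, Crit}
|Sat(E[alarm U EF (alarm ∧ ¬req)])| = |{Sync, Send, Wait, Idle, Reset, Crit}| = 6.

6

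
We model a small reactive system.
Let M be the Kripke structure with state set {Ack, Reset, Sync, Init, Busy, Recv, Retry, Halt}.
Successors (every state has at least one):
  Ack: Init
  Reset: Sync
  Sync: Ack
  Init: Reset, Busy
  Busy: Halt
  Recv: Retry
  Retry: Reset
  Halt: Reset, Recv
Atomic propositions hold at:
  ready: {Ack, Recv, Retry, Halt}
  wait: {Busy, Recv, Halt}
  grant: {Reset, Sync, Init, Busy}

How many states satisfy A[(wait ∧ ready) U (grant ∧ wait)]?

Sat(wait ∧ ready) = {Recv, Halt}
Sat(grant ∧ wait) = {Busy}
A[(wait ∧ ready) U (grant ∧ wait)]: least fixpoint, start Z0 = Sat((grant ∧ wait)) = {Busy}, add states in Sat(wait ∧ ready) with every successor in Z. Already a fixed point.
Sat(A[(wait ∧ ready) U (grant ∧ wait)]) = {Busy}
|Sat(A[(wait ∧ ready) U (grant ∧ wait)])| = |{Busy}| = 1.

1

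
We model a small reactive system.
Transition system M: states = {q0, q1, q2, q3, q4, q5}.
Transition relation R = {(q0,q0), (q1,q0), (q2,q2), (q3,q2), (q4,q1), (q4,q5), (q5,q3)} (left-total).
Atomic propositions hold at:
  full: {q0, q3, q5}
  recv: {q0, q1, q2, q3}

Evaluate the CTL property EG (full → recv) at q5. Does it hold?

Sat(full → recv) = {q0, q1, q2, q3, q4}
EG (full → recv): greatest fixpoint, start Z0 = {q0, q1, q2, q3, q4}, keep only states in Sat with some successor in Z. Already a fixed point.
Sat(EG (full → recv)) = {q0, q1, q2, q3, q4}
q5 ∉ Sat(EG (full → recv)) = {q0, q1, q2, q3, q4}, so the formula does not hold at q5.

No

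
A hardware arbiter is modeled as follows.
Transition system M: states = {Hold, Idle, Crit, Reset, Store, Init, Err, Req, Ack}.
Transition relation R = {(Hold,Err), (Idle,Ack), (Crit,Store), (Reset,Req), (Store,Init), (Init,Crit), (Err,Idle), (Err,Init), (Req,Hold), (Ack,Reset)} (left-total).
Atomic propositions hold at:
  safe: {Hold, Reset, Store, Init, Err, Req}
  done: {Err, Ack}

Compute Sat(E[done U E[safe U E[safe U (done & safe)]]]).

Sat(done & safe) = {Err}
E[safe U (done & safe)]: least fixpoint, start Z0 = Sat((done & safe)) = {Err}, add states in Sat(safe) with some successor in Z. Z1 = {Hold, Err}; Z2 = {Hold, Err, Req}; Z3 = {Hold, Reset, Err, Req}; fixed.
Sat(E[safe U (done & safe)]) = {Hold, Reset, Err, Req}
E[safe U E[safe U (done & safe)]]: least fixpoint, start Z0 = Sat(E[safe U (done & safe)]) = {Hold, Reset, Err, Req}, add states in Sat(safe) with some successor in Z. Already a fixed point.
Sat(E[safe U E[safe U (done & safe)]]) = {Hold, Reset, Err, Req}
E[done U E[safe U E[safe U (done & safe)]]]: least fixpoint, start Z0 = Sat(E[safe U E[safe U (done & safe)]]) = {Hold, Reset, Err, Req}, add states in Sat(done) with some successor in Z. Z1 = {Hold, Reset, Err, Req, Ack}; fixed.
Sat(E[done U E[safe U E[safe U (done & safe)]]]) = {Hold, Reset, Err, Req, Ack}

{Hold, Reset, Err, Req, Ack}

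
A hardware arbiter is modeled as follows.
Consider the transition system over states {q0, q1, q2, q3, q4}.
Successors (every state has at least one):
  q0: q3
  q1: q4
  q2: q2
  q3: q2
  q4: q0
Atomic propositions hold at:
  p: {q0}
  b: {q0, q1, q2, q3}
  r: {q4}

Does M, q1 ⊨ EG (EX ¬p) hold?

Sat(¬p) = {q1, q2, q3, q4}
Sat(EX ¬p) = {s : some successor in {q1, q2, q3, q4}} = {q0, q1, q2, q3}
EG (EX ¬p): greatest fixpoint, start Z0 = {q0, q1, q2, q3}, keep only states in Sat with some successor in Z. Z1 = {q0, q2, q3}; fixed.
Sat(EG (EX ¬p)) = {q0, q2, q3}
q1 ∉ Sat(EG (EX ¬p)) = {q0, q2, q3}, so the formula does not hold at q1.

No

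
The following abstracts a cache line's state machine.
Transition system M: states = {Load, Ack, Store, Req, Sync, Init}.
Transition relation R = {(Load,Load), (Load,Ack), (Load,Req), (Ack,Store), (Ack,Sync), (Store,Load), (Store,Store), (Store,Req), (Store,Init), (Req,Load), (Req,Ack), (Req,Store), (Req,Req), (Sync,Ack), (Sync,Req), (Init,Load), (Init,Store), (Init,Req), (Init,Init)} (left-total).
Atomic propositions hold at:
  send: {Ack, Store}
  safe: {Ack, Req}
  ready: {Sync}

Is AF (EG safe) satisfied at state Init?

No

EG safe: greatest fixpoint, start Z0 = {Ack, Req}, keep only states in Sat with some successor in Z. Z1 = {Req}; fixed.
Sat(EG safe) = {Req}
AF (EG safe): least fixpoint, start Z0 = {Req}, add states with every successor in Z. Already a fixed point.
Sat(AF (EG safe)) = {Req}
Init ∉ Sat(AF (EG safe)) = {Req}, so the formula does not hold at Init.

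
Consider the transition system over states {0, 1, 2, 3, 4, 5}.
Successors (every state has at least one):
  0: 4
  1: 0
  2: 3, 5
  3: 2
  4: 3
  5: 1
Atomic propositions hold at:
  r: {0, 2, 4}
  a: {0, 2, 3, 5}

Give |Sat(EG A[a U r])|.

4

A[a U r]: least fixpoint, start Z0 = Sat(r) = {0, 2, 4}, add states in Sat(a) with every successor in Z. Z1 = {0, 2, 3, 4}; fixed.
Sat(A[a U r]) = {0, 2, 3, 4}
EG A[a U r]: greatest fixpoint, start Z0 = {0, 2, 3, 4}, keep only states in Sat with some successor in Z. Already a fixed point.
Sat(EG A[a U r]) = {0, 2, 3, 4}
|Sat(EG A[a U r])| = |{0, 2, 3, 4}| = 4.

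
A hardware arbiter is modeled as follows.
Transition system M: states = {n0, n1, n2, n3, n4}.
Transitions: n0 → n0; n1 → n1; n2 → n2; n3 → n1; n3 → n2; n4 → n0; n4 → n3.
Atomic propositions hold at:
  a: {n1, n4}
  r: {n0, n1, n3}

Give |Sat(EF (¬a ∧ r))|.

3

Sat(¬a) = {n0, n2, n3}
Sat(¬a ∧ r) = {n0, n3}
EF (¬a ∧ r): least fixpoint, start Z0 = {n0, n3}, add states with some successor in Z. Z1 = {n0, n3, n4}; fixed.
Sat(EF (¬a ∧ r)) = {n0, n3, n4}
|Sat(EF (¬a ∧ r))| = |{n0, n3, n4}| = 3.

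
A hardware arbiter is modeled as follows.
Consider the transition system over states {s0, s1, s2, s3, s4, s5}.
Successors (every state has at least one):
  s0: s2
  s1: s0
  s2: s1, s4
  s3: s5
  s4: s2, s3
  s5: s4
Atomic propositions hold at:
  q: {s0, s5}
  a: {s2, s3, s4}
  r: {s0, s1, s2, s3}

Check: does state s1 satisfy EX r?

Sat(EX r) = {s : some successor in {s0, s1, s2, s3}} = {s0, s1, s2, s4}
s1 ∈ Sat(EX r) = {s0, s1, s2, s4}, so the formula holds at s1.

Yes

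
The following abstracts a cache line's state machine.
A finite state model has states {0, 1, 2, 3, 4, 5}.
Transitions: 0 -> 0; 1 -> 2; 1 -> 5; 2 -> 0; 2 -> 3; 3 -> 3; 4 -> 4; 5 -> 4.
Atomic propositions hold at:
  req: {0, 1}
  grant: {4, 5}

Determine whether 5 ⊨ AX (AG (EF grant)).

EF grant: least fixpoint, start Z0 = {4, 5}, add states with some successor in Z. Z1 = {1, 4, 5}; fixed.
Sat(EF grant) = {1, 4, 5}
AG (EF grant): greatest fixpoint, start Z0 = {1, 4, 5}, keep only states in Sat with every successor in Z. Z1 = {4, 5}; fixed.
Sat(AG (EF grant)) = {4, 5}
Sat(AX (AG (EF grant))) = {s : every successor in {4, 5}} = {4, 5}
5 ∈ Sat(AX (AG (EF grant))) = {4, 5}, so the formula holds at 5.

Yes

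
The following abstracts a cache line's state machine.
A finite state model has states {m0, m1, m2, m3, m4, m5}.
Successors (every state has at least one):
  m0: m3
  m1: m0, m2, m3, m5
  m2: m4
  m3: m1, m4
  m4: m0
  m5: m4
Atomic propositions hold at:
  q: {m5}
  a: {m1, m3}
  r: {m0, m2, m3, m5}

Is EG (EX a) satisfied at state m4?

No

Sat(EX a) = {s : some successor in {m1, m3}} = {m0, m1, m3}
EG (EX a): greatest fixpoint, start Z0 = {m0, m1, m3}, keep only states in Sat with some successor in Z. Already a fixed point.
Sat(EG (EX a)) = {m0, m1, m3}
m4 ∉ Sat(EG (EX a)) = {m0, m1, m3}, so the formula does not hold at m4.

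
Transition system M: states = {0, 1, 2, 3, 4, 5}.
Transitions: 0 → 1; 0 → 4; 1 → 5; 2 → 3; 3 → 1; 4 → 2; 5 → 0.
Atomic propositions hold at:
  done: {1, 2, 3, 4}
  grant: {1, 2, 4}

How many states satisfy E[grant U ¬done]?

3

Sat(¬done) = {0, 5}
E[grant U ¬done]: least fixpoint, start Z0 = Sat(¬done) = {0, 5}, add states in Sat(grant) with some successor in Z. Z1 = {0, 1, 5}; fixed.
Sat(E[grant U ¬done]) = {0, 1, 5}
|Sat(E[grant U ¬done])| = |{0, 1, 5}| = 3.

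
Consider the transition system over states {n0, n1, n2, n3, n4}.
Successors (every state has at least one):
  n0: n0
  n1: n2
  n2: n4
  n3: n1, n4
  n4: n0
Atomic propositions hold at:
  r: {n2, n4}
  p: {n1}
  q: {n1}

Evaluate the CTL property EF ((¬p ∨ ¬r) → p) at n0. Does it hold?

Sat(¬p) = {n0, n2, n3, n4}
Sat(¬r) = {n0, n1, n3}
Sat(¬p ∨ ¬r) = {n0, n1, n2, n3, n4}
Sat((¬p ∨ ¬r) → p) = {n1}
EF ((¬p ∨ ¬r) → p): least fixpoint, start Z0 = {n1}, add states with some successor in Z. Z1 = {n1, n3}; fixed.
Sat(EF ((¬p ∨ ¬r) → p)) = {n1, n3}
n0 ∉ Sat(EF ((¬p ∨ ¬r) → p)) = {n1, n3}, so the formula does not hold at n0.

No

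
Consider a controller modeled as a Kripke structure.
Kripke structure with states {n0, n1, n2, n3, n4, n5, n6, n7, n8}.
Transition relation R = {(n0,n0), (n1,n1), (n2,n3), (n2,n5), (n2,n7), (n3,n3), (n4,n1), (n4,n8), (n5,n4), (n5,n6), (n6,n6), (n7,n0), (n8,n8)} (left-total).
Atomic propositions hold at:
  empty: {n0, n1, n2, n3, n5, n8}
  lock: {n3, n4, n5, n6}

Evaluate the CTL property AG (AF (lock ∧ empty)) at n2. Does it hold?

Sat(lock ∧ empty) = {n3, n5}
AF (lock ∧ empty): least fixpoint, start Z0 = {n3, n5}, add states with every successor in Z. Already a fixed point.
Sat(AF (lock ∧ empty)) = {n3, n5}
AG (AF (lock ∧ empty)): greatest fixpoint, start Z0 = {n3, n5}, keep only states in Sat with every successor in Z. Z1 = {n3}; fixed.
Sat(AG (AF (lock ∧ empty))) = {n3}
n2 ∉ Sat(AG (AF (lock ∧ empty))) = {n3}, so the formula does not hold at n2.

No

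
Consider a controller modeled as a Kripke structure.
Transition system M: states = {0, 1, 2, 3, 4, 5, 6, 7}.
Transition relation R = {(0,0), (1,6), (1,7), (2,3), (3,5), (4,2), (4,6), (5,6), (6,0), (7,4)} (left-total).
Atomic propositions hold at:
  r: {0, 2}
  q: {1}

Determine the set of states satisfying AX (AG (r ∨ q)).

Sat(r ∨ q) = {0, 1, 2}
AG (r ∨ q): greatest fixpoint, start Z0 = {0, 1, 2}, keep only states in Sat with every successor in Z. Z1 = {0}; fixed.
Sat(AG (r ∨ q)) = {0}
Sat(AX (AG (r ∨ q))) = {s : every successor in {0}} = {0, 6}

{0, 6}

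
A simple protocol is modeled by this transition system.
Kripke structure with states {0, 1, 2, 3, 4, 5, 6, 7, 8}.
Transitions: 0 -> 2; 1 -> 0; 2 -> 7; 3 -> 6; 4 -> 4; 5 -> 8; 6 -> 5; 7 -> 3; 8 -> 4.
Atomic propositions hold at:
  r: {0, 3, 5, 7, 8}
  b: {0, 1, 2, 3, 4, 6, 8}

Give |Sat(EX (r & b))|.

Sat(r & b) = {0, 3, 8}
Sat(EX (r & b)) = {s : some successor in {0, 3, 8}} = {1, 5, 7}
|Sat(EX (r & b))| = |{1, 5, 7}| = 3.

3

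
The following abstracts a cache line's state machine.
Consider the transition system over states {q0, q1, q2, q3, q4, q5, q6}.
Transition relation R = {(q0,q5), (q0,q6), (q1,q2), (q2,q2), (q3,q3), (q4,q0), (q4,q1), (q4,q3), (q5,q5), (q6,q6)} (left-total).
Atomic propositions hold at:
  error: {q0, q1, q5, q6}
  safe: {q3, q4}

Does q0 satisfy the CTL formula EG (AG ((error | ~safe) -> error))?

Sat(~safe) = {q0, q1, q2, q5, q6}
Sat(error | ~safe) = {q0, q1, q2, q5, q6}
Sat((error | ~safe) -> error) = {q0, q1, q3, q4, q5, q6}
AG ((error | ~safe) -> error): greatest fixpoint, start Z0 = {q0, q1, q3, q4, q5, q6}, keep only states in Sat with every successor in Z. Z1 = {q0, q3, q4, q5, q6}; Z2 = {q0, q3, q5, q6}; fixed.
Sat(AG ((error | ~safe) -> error)) = {q0, q3, q5, q6}
EG (AG ((error | ~safe) -> error)): greatest fixpoint, start Z0 = {q0, q3, q5, q6}, keep only states in Sat with some successor in Z. Already a fixed point.
Sat(EG (AG ((error | ~safe) -> error))) = {q0, q3, q5, q6}
q0 ∈ Sat(EG (AG ((error | ~safe) -> error))) = {q0, q3, q5, q6}, so the formula holds at q0.

Yes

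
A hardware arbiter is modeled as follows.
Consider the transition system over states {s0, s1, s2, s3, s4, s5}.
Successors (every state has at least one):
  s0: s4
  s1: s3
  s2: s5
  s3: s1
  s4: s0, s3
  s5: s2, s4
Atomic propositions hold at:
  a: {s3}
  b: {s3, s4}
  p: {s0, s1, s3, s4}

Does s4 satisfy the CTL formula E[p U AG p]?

Yes

AG p: greatest fixpoint, start Z0 = {s0, s1, s3, s4}, keep only states in Sat with every successor in Z. Already a fixed point.
Sat(AG p) = {s0, s1, s3, s4}
E[p U AG p]: least fixpoint, start Z0 = Sat(AG p) = {s0, s1, s3, s4}, add states in Sat(p) with some successor in Z. Already a fixed point.
Sat(E[p U AG p]) = {s0, s1, s3, s4}
s4 ∈ Sat(E[p U AG p]) = {s0, s1, s3, s4}, so the formula holds at s4.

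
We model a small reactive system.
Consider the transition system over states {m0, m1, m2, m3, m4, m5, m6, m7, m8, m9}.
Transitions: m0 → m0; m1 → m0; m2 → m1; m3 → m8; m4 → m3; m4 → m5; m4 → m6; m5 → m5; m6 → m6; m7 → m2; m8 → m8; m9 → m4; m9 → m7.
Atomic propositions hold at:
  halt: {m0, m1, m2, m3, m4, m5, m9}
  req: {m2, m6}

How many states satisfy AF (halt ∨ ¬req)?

Sat(¬req) = {m0, m1, m3, m4, m5, m7, m8, m9}
Sat(halt ∨ ¬req) = {m0, m1, m2, m3, m4, m5, m7, m8, m9}
AF (halt ∨ ¬req): least fixpoint, start Z0 = {m0, m1, m2, m3, m4, m5, m7, m8, m9}, add states with every successor in Z. Already a fixed point.
Sat(AF (halt ∨ ¬req)) = {m0, m1, m2, m3, m4, m5, m7, m8, m9}
|Sat(AF (halt ∨ ¬req))| = |{m0, m1, m2, m3, m4, m5, m7, m8, m9}| = 9.

9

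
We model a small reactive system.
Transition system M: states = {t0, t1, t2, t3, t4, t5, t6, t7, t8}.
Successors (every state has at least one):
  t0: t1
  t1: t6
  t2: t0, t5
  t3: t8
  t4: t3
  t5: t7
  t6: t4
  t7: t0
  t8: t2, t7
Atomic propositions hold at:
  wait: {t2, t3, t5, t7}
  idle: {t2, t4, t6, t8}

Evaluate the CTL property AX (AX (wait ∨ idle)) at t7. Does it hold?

Sat(wait ∨ idle) = {t2, t3, t4, t5, t6, t7, t8}
Sat(AX (wait ∨ idle)) = {s : every successor in {t2, t3, t4, t5, t6, t7, t8}} = {t1, t3, t4, t5, t6, t8}
Sat(AX (AX (wait ∨ idle))) = {s : every successor in {t1, t3, t4, t5, t6, t8}} = {t0, t1, t3, t4, t6}
t7 ∉ Sat(AX (AX (wait ∨ idle))) = {t0, t1, t3, t4, t6}, so the formula does not hold at t7.

No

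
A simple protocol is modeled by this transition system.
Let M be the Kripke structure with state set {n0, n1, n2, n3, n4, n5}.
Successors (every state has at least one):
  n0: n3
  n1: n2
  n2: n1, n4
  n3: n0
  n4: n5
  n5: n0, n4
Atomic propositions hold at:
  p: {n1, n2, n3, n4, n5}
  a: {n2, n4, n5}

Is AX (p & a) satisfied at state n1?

Sat(p & a) = {n2, n4, n5}
Sat(AX (p & a)) = {s : every successor in {n2, n4, n5}} = {n1, n4}
n1 ∈ Sat(AX (p & a)) = {n1, n4}, so the formula holds at n1.

Yes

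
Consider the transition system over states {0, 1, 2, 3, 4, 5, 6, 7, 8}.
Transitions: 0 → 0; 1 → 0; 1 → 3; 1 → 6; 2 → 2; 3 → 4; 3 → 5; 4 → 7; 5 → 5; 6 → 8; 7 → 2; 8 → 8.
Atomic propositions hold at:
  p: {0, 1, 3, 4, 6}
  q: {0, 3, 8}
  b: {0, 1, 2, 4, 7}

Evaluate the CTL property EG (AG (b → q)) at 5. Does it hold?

Sat(b → q) = {0, 3, 5, 6, 8}
AG (b → q): greatest fixpoint, start Z0 = {0, 3, 5, 6, 8}, keep only states in Sat with every successor in Z. Z1 = {0, 5, 6, 8}; fixed.
Sat(AG (b → q)) = {0, 5, 6, 8}
EG (AG (b → q)): greatest fixpoint, start Z0 = {0, 5, 6, 8}, keep only states in Sat with some successor in Z. Already a fixed point.
Sat(EG (AG (b → q))) = {0, 5, 6, 8}
5 ∈ Sat(EG (AG (b → q))) = {0, 5, 6, 8}, so the formula holds at 5.

Yes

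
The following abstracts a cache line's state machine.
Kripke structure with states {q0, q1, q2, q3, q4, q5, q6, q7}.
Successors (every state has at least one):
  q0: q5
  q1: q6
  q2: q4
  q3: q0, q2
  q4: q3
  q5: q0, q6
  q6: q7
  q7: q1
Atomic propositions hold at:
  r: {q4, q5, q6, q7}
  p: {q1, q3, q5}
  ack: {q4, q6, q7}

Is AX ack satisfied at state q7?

No

Sat(AX ack) = {s : every successor in {q4, q6, q7}} = {q1, q2, q6}
q7 ∉ Sat(AX ack) = {q1, q2, q6}, so the formula does not hold at q7.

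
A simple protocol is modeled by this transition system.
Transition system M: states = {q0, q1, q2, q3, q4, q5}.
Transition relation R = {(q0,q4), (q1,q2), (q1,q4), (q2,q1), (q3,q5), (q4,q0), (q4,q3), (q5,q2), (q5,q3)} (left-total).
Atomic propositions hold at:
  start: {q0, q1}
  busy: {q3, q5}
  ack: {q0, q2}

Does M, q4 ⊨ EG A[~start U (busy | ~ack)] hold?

Sat(~start) = {q2, q3, q4, q5}
Sat(~ack) = {q1, q3, q4, q5}
Sat(busy | ~ack) = {q1, q3, q4, q5}
A[~start U (busy | ~ack)]: least fixpoint, start Z0 = Sat((busy | ~ack)) = {q1, q3, q4, q5}, add states in Sat(~start) with every successor in Z. Z1 = {q1, q2, q3, q4, q5}; fixed.
Sat(A[~start U (busy | ~ack)]) = {q1, q2, q3, q4, q5}
EG A[~start U (busy | ~ack)]: greatest fixpoint, start Z0 = {q1, q2, q3, q4, q5}, keep only states in Sat with some successor in Z. Already a fixed point.
Sat(EG A[~start U (busy | ~ack)]) = {q1, q2, q3, q4, q5}
q4 ∈ Sat(EG A[~start U (busy | ~ack)]) = {q1, q2, q3, q4, q5}, so the formula holds at q4.

Yes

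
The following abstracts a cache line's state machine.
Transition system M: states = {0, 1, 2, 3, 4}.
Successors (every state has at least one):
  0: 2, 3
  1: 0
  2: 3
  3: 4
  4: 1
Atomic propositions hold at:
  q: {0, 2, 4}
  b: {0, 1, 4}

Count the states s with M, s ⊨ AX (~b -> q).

3

Sat(~b) = {2, 3}
Sat(~b -> q) = {0, 1, 2, 4}
Sat(AX (~b -> q)) = {s : every successor in {0, 1, 2, 4}} = {1, 3, 4}
|Sat(AX (~b -> q))| = |{1, 3, 4}| = 3.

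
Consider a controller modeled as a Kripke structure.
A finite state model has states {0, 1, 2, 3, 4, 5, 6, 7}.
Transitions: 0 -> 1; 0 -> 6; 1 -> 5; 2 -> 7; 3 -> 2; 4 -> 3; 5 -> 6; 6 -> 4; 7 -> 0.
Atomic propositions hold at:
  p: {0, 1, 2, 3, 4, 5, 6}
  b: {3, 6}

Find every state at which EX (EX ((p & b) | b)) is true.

Sat(p & b) = {3, 6}
Sat((p & b) | b) = {3, 6}
Sat(EX ((p & b) | b)) = {s : some successor in {3, 6}} = {0, 4, 5}
Sat(EX (EX ((p & b) | b))) = {s : some successor in {0, 4, 5}} = {1, 6, 7}

{1, 6, 7}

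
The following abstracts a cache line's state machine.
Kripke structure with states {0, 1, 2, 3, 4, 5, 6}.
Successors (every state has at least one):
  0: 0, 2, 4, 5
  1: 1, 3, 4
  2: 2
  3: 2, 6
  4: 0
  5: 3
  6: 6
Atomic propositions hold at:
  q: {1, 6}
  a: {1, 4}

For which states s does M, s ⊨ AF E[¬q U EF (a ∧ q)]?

{1}

Sat(¬q) = {0, 2, 3, 4, 5}
Sat(a ∧ q) = {1}
EF (a ∧ q): least fixpoint, start Z0 = {1}, add states with some successor in Z. Already a fixed point.
Sat(EF (a ∧ q)) = {1}
E[¬q U EF (a ∧ q)]: least fixpoint, start Z0 = Sat(EF (a ∧ q)) = {1}, add states in Sat(¬q) with some successor in Z. Already a fixed point.
Sat(E[¬q U EF (a ∧ q)]) = {1}
AF E[¬q U EF (a ∧ q)]: least fixpoint, start Z0 = {1}, add states with every successor in Z. Already a fixed point.
Sat(AF E[¬q U EF (a ∧ q)]) = {1}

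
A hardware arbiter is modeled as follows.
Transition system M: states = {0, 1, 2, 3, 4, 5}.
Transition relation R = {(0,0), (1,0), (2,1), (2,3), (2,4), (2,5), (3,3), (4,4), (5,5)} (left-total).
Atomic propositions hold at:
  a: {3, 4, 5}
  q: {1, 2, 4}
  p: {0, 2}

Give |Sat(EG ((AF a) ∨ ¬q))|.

4

AF a: least fixpoint, start Z0 = {3, 4, 5}, add states with every successor in Z. Already a fixed point.
Sat(AF a) = {3, 4, 5}
Sat(¬q) = {0, 3, 5}
Sat((AF a) ∨ ¬q) = {0, 3, 4, 5}
EG ((AF a) ∨ ¬q): greatest fixpoint, start Z0 = {0, 3, 4, 5}, keep only states in Sat with some successor in Z. Already a fixed point.
Sat(EG ((AF a) ∨ ¬q)) = {0, 3, 4, 5}
|Sat(EG ((AF a) ∨ ¬q))| = |{0, 3, 4, 5}| = 4.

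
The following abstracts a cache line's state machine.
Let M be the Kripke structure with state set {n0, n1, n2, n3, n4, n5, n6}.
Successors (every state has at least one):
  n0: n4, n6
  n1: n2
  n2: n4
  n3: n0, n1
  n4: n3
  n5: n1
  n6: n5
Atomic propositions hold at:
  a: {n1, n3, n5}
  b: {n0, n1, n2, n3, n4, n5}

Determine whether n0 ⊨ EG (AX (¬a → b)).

Sat(¬a) = {n0, n2, n4, n6}
Sat(¬a → b) = {n0, n1, n2, n3, n4, n5}
Sat(AX (¬a → b)) = {s : every successor in {n0, n1, n2, n3, n4, n5}} = {n1, n2, n3, n4, n5, n6}
EG (AX (¬a → b)): greatest fixpoint, start Z0 = {n1, n2, n3, n4, n5, n6}, keep only states in Sat with some successor in Z. Already a fixed point.
Sat(EG (AX (¬a → b))) = {n1, n2, n3, n4, n5, n6}
n0 ∉ Sat(EG (AX (¬a → b))) = {n1, n2, n3, n4, n5, n6}, so the formula does not hold at n0.

No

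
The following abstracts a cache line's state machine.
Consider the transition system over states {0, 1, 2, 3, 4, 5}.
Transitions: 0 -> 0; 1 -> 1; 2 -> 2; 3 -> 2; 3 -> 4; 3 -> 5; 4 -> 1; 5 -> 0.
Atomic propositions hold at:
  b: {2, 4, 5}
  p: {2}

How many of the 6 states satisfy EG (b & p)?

1

Sat(b & p) = {2}
EG (b & p): greatest fixpoint, start Z0 = {2}, keep only states in Sat with some successor in Z. Already a fixed point.
Sat(EG (b & p)) = {2}
|Sat(EG (b & p))| = |{2}| = 1.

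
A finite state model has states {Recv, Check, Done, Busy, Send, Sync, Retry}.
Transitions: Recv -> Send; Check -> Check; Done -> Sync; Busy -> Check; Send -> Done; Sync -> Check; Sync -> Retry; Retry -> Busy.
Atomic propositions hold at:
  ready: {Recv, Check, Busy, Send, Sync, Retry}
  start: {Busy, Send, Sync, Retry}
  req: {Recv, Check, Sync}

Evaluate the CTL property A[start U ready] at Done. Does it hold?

No

A[start U ready]: least fixpoint, start Z0 = Sat(ready) = {Recv, Check, Busy, Send, Sync, Retry}, add states in Sat(start) with every successor in Z. Already a fixed point.
Sat(A[start U ready]) = {Recv, Check, Busy, Send, Sync, Retry}
Done ∉ Sat(A[start U ready]) = {Recv, Check, Busy, Send, Sync, Retry}, so the formula does not hold at Done.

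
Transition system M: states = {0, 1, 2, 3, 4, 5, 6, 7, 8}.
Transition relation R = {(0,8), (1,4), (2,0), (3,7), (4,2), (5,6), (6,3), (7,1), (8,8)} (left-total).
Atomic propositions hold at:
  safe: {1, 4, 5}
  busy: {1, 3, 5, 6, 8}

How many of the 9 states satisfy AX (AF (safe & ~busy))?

5

Sat(~busy) = {0, 2, 4, 7}
Sat(safe & ~busy) = {4}
AF (safe & ~busy): least fixpoint, start Z0 = {4}, add states with every successor in Z. Z1 = {1, 4}; Z2 = {1, 4, 7}; Z3 = {1, 3, 4, 7}; Z4 = {1, 3, 4, 6, 7}; Z5 = {1, 3, 4, 5, 6, 7}; fixed.
Sat(AF (safe & ~busy)) = {1, 3, 4, 5, 6, 7}
Sat(AX (AF (safe & ~busy))) = {s : every successor in {1, 3, 4, 5, 6, 7}} = {1, 3, 5, 6, 7}
|Sat(AX (AF (safe & ~busy)))| = |{1, 3, 5, 6, 7}| = 5.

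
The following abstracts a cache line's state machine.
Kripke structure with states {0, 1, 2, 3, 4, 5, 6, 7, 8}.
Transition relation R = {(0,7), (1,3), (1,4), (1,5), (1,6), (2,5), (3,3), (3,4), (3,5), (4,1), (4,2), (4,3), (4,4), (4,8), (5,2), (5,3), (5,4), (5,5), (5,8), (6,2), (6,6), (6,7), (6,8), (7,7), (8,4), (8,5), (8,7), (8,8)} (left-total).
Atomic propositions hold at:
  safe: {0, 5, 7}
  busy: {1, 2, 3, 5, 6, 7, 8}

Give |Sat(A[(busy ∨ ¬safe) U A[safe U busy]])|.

8

Sat(¬safe) = {1, 2, 3, 4, 6, 8}
Sat(busy ∨ ¬safe) = {1, 2, 3, 4, 5, 6, 7, 8}
A[safe U busy]: least fixpoint, start Z0 = Sat(busy) = {1, 2, 3, 5, 6, 7, 8}, add states in Sat(safe) with every successor in Z. Z1 = {0, 1, 2, 3, 5, 6, 7, 8}; fixed.
Sat(A[safe U busy]) = {0, 1, 2, 3, 5, 6, 7, 8}
A[(busy ∨ ¬safe) U A[safe U busy]]: least fixpoint, start Z0 = Sat(A[safe U busy]) = {0, 1, 2, 3, 5, 6, 7, 8}, add states in Sat(busy ∨ ¬safe) with every successor in Z. Already a fixed point.
Sat(A[(busy ∨ ¬safe) U A[safe U busy]]) = {0, 1, 2, 3, 5, 6, 7, 8}
|Sat(A[(busy ∨ ¬safe) U A[safe U busy]])| = |{0, 1, 2, 3, 5, 6, 7, 8}| = 8.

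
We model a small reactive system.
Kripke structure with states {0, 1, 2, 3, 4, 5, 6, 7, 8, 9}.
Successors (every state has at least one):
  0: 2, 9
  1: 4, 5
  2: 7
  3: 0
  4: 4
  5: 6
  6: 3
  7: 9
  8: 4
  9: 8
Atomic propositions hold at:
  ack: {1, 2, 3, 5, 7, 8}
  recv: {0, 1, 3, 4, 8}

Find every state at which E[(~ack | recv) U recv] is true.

Sat(~ack) = {0, 4, 6, 9}
Sat(~ack | recv) = {0, 1, 3, 4, 6, 8, 9}
E[(~ack | recv) U recv]: least fixpoint, start Z0 = Sat(recv) = {0, 1, 3, 4, 8}, add states in Sat(~ack | recv) with some successor in Z. Z1 = {0, 1, 3, 4, 6, 8, 9}; fixed.
Sat(E[(~ack | recv) U recv]) = {0, 1, 3, 4, 6, 8, 9}

{0, 1, 3, 4, 6, 8, 9}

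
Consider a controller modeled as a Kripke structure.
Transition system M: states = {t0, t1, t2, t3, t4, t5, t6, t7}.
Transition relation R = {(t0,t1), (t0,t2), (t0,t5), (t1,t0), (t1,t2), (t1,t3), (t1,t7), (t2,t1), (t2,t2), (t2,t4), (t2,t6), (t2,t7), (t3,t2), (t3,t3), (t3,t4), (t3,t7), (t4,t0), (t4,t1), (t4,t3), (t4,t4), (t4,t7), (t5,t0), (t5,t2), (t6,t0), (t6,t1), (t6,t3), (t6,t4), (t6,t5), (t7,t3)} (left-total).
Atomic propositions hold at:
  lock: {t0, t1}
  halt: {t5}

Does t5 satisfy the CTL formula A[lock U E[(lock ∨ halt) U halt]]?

Sat(lock ∨ halt) = {t0, t1, t5}
E[(lock ∨ halt) U halt]: least fixpoint, start Z0 = Sat(halt) = {t5}, add states in Sat(lock ∨ halt) with some successor in Z. Z1 = {t0, t5}; Z2 = {t0, t1, t5}; fixed.
Sat(E[(lock ∨ halt) U halt]) = {t0, t1, t5}
A[lock U E[(lock ∨ halt) U halt]]: least fixpoint, start Z0 = Sat(E[(lock ∨ halt) U halt]) = {t0, t1, t5}, add states in Sat(lock) with every successor in Z. Already a fixed point.
Sat(A[lock U E[(lock ∨ halt) U halt]]) = {t0, t1, t5}
t5 ∈ Sat(A[lock U E[(lock ∨ halt) U halt]]) = {t0, t1, t5}, so the formula holds at t5.

Yes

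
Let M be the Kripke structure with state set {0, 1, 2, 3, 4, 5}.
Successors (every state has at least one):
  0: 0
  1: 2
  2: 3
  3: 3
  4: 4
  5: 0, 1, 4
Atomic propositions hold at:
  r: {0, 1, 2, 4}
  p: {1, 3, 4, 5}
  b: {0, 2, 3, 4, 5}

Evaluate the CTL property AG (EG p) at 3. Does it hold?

EG p: greatest fixpoint, start Z0 = {1, 3, 4, 5}, keep only states in Sat with some successor in Z. Z1 = {3, 4, 5}; fixed.
Sat(EG p) = {3, 4, 5}
AG (EG p): greatest fixpoint, start Z0 = {3, 4, 5}, keep only states in Sat with every successor in Z. Z1 = {3, 4}; fixed.
Sat(AG (EG p)) = {3, 4}
3 ∈ Sat(AG (EG p)) = {3, 4}, so the formula holds at 3.

Yes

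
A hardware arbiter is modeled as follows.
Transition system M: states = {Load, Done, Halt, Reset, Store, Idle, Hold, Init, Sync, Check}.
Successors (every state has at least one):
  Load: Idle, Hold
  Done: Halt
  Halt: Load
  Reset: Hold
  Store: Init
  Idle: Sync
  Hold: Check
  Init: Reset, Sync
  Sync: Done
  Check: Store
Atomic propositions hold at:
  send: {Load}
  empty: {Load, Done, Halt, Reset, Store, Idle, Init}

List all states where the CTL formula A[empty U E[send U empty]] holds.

E[send U empty]: least fixpoint, start Z0 = Sat(empty) = {Load, Done, Halt, Reset, Store, Idle, Init}, add states in Sat(send) with some successor in Z. Already a fixed point.
Sat(E[send U empty]) = {Load, Done, Halt, Reset, Store, Idle, Init}
A[empty U E[send U empty]]: least fixpoint, start Z0 = Sat(E[send U empty]) = {Load, Done, Halt, Reset, Store, Idle, Init}, add states in Sat(empty) with every successor in Z. Already a fixed point.
Sat(A[empty U E[send U empty]]) = {Load, Done, Halt, Reset, Store, Idle, Init}

{Load, Done, Halt, Reset, Store, Idle, Init}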